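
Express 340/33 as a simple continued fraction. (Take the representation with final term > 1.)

[10; 3, 3, 3]

340 = 10*33 + 10
33 = 3*10 + 3
10 = 3*3 + 1
3 = 3*1 + 0  (stop)
So 340/33 = [10; 3, 3, 3].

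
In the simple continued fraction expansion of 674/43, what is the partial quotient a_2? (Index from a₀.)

674 = 15·43 + 29   →  a_0 = 15
43 = 1·29 + 14   →  a_1 = 1
29 = 2·14 + 1   →  a_2 = 2

2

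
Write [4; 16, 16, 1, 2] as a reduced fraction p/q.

Using pₖ = aₖpₖ₋₁ + pₖ₋₂ and qₖ = aₖqₖ₋₁ + qₖ₋₂:
  k=0: a=4, p=4, q=1
  k=1: a=16, p=65, q=16
  k=2: a=16, p=1044, q=257
  k=3: a=1, p=1109, q=273
  k=4: a=2, p=3262, q=803

3262/803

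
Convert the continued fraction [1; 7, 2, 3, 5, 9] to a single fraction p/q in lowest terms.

Using pₖ = aₖpₖ₋₁ + pₖ₋₂ and qₖ = aₖqₖ₋₁ + qₖ₋₂:
  k=0: a=1, p=1, q=1
  k=1: a=7, p=8, q=7
  k=2: a=2, p=17, q=15
  k=3: a=3, p=59, q=52
  k=4: a=5, p=312, q=275
  k=5: a=9, p=2867, q=2527

2867/2527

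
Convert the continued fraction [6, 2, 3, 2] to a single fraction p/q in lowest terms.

Using pₖ = aₖpₖ₋₁ + pₖ₋₂ and qₖ = aₖqₖ₋₁ + qₖ₋₂:
  k=0: a=6, p=6, q=1
  k=1: a=2, p=13, q=2
  k=2: a=3, p=45, q=7
  k=3: a=2, p=103, q=16

103/16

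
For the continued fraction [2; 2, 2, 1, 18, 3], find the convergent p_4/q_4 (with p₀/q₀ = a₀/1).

Using pₖ = aₖpₖ₋₁ + pₖ₋₂, qₖ = aₖqₖ₋₁ + qₖ₋₂ (with p₋₁=1, p₋₂=0, q₋₁=0, q₋₂=1):
  k=0: a=2, p=2, q=1
  k=1: a=2, p=5, q=2
  k=2: a=2, p=12, q=5
  k=3: a=1, p=17, q=7
  k=4: a=18, p=318, q=131

318/131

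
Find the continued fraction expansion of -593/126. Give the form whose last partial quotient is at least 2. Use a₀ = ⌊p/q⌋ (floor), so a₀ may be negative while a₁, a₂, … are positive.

[-5; 3, 2, 2, 7]

-593 = -5×126 + 37
126 = 3×37 + 15
37 = 2×15 + 7
15 = 2×7 + 1
7 = 7×1 + 0  (stop)
So -593/126 = [-5; 3, 2, 2, 7].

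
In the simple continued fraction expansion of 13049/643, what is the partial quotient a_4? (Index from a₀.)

18

13049 = 20·643 + 189   →  a_0 = 20
643 = 3·189 + 76   →  a_1 = 3
189 = 2·76 + 37   →  a_2 = 2
76 = 2·37 + 2   →  a_3 = 2
37 = 18·2 + 1   →  a_4 = 18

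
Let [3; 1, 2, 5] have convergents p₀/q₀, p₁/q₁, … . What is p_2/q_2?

Using pₖ = aₖpₖ₋₁ + pₖ₋₂, qₖ = aₖqₖ₋₁ + qₖ₋₂ (with p₋₁=1, p₋₂=0, q₋₁=0, q₋₂=1):
  k=0: a=3, p=3, q=1
  k=1: a=1, p=4, q=1
  k=2: a=2, p=11, q=3

11/3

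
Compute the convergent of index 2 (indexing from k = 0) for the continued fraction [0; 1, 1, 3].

1/2

Using pₖ = aₖpₖ₋₁ + pₖ₋₂, qₖ = aₖqₖ₋₁ + qₖ₋₂ (with p₋₁=1, p₋₂=0, q₋₁=0, q₋₂=1):
  k=0: a=0, p=0, q=1
  k=1: a=1, p=1, q=1
  k=2: a=1, p=1, q=2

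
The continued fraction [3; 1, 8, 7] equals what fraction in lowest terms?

249/64

Fold from the inside: start with 7/1.
  8 + 1/7 = 57/7
  1 + 7/57 = 64/57
  3 + 57/64 = 249/64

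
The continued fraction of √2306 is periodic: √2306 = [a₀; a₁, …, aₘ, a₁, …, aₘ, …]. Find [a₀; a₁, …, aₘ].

a₀ = ⌊√2306⌋ = 48.
With m₀=0, d₀=1 and mₖ₊₁ = dₖaₖ − mₖ, dₖ₊₁ = (n − mₖ₊₁²)/dₖ, aₖ₊₁ = ⌊(a₀+mₖ₊₁)/dₖ₊₁⌋:
  k=1: m=48, d=2, a=48
  k=2: m=48, d=1, a=96
d=1 and a=2a₀=96 at k=2, so the next step gives (m, d) = (48, 2) again — its k=1 value — and the period has length 2.

[48; 48, 96]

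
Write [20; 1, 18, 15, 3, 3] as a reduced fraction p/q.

Using pₖ = aₖpₖ₋₁ + pₖ₋₂ and qₖ = aₖqₖ₋₁ + qₖ₋₂:
  k=0: a=20, p=20, q=1
  k=1: a=1, p=21, q=1
  k=2: a=18, p=398, q=19
  k=3: a=15, p=5991, q=286
  k=4: a=3, p=18371, q=877
  k=5: a=3, p=61104, q=2917

61104/2917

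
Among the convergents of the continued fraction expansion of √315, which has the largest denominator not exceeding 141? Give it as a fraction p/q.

2467/139

√315 = [17; 1, 2, 1, 34, …] (period length 4).
Convergents:
  p_0/q_0 = 17/1
  p_1/q_1 = 18/1
  p_2/q_2 = 53/3
  p_3/q_3 = 71/4
  p_4/q_4 = 2467/139
  p_5/q_5 = 2538/143
q_4 = 139 ≤ 141 < 143 = q_5, so the answer is 2467/139.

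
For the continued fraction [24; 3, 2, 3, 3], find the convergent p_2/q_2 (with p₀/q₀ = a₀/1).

Using pₖ = aₖpₖ₋₁ + pₖ₋₂, qₖ = aₖqₖ₋₁ + qₖ₋₂ (with p₋₁=1, p₋₂=0, q₋₁=0, q₋₂=1):
  k=0: a=24, p=24, q=1
  k=1: a=3, p=73, q=3
  k=2: a=2, p=170, q=7

170/7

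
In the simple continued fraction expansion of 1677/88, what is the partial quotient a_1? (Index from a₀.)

17

1677 = 19·88 + 5   →  a_0 = 19
88 = 17·5 + 3   →  a_1 = 17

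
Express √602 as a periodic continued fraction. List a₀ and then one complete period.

a₀ = ⌊√602⌋ = 24.

[24; 1, 1, 6, 1, 1, 48]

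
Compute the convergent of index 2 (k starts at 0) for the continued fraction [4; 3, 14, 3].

Using pₖ = aₖpₖ₋₁ + pₖ₋₂, qₖ = aₖqₖ₋₁ + qₖ₋₂ (with p₋₁=1, p₋₂=0, q₋₁=0, q₋₂=1):
  k=0: a=4, p=4, q=1
  k=1: a=3, p=13, q=3
  k=2: a=14, p=186, q=43

186/43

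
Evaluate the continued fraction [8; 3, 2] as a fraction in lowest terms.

Using pₖ = aₖpₖ₋₁ + pₖ₋₂ and qₖ = aₖqₖ₋₁ + qₖ₋₂:
  k=0: a=8, p=8, q=1
  k=1: a=3, p=25, q=3
  k=2: a=2, p=58, q=7

58/7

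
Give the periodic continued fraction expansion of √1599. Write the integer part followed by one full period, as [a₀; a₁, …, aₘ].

[39; 1, 78]

a₀ = ⌊√1599⌋ = 39.
With m₀=0, d₀=1 and mₖ₊₁ = dₖaₖ − mₖ, dₖ₊₁ = (n − mₖ₊₁²)/dₖ, aₖ₊₁ = ⌊(a₀+mₖ₊₁)/dₖ₊₁⌋:
  k=1: m=39, d=78, a=1
  k=2: m=39, d=1, a=78
d=1 and a=2a₀=78 at k=2, so the next step gives (m, d) = (39, 78) again — its k=1 value — and the period has length 2.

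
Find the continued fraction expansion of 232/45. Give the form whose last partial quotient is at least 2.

[5; 6, 2, 3]

232 = 5*45 + 7
45 = 6*7 + 3
7 = 2*3 + 1
3 = 3*1 + 0  (stop)
So 232/45 = [5; 6, 2, 3].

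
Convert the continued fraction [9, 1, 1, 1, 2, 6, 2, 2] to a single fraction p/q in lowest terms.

Fold from the inside: start with 2/1.
  2 + 1/2 = 5/2
  6 + 2/5 = 32/5
  2 + 5/32 = 69/32
  1 + 32/69 = 101/69
  1 + 69/101 = 170/101
  1 + 101/170 = 271/170
  9 + 170/271 = 2609/271

2609/271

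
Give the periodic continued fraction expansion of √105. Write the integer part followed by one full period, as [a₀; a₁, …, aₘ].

[10; 4, 20]

a₀ = ⌊√105⌋ = 10.
With m₀=0, d₀=1 and mₖ₊₁ = dₖaₖ − mₖ, dₖ₊₁ = (n − mₖ₊₁²)/dₖ, aₖ₊₁ = ⌊(a₀+mₖ₊₁)/dₖ₊₁⌋:
  k=1: m=10, d=5, a=4
  k=2: m=10, d=1, a=20
d=1 and a=2a₀=20 at k=2, so the next step gives (m, d) = (10, 5) again — its k=1 value — and the period has length 2.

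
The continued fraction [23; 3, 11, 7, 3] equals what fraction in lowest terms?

Using pₖ = aₖpₖ₋₁ + pₖ₋₂ and qₖ = aₖqₖ₋₁ + qₖ₋₂:
  k=0: a=23, p=23, q=1
  k=1: a=3, p=70, q=3
  k=2: a=11, p=793, q=34
  k=3: a=7, p=5621, q=241
  k=4: a=3, p=17656, q=757

17656/757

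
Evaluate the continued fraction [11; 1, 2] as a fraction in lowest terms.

Using pₖ = aₖpₖ₋₁ + pₖ₋₂ and qₖ = aₖqₖ₋₁ + qₖ₋₂:
  k=0: a=11, p=11, q=1
  k=1: a=1, p=12, q=1
  k=2: a=2, p=35, q=3

35/3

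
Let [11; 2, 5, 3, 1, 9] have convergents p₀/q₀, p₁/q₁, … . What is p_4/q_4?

Using pₖ = aₖpₖ₋₁ + pₖ₋₂, qₖ = aₖqₖ₋₁ + qₖ₋₂ (with p₋₁=1, p₋₂=0, q₋₁=0, q₋₂=1):
  k=0: a=11, p=11, q=1
  k=1: a=2, p=23, q=2
  k=2: a=5, p=126, q=11
  k=3: a=3, p=401, q=35
  k=4: a=1, p=527, q=46

527/46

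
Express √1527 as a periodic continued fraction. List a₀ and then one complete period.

a₀ = ⌊√1527⌋ = 39.
With m₀=0, d₀=1 and mₖ₊₁ = dₖaₖ − mₖ, dₖ₊₁ = (n − mₖ₊₁²)/dₖ, aₖ₊₁ = ⌊(a₀+mₖ₊₁)/dₖ₊₁⌋:
  k=1: m=39, d=6, a=13
  k=2: m=39, d=1, a=78
d=1 and a=2a₀=78 at k=2, so the next step gives (m, d) = (39, 6) again — its k=1 value — and the period has length 2.

[39; 13, 78]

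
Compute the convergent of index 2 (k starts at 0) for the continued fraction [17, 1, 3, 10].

71/4

Using pₖ = aₖpₖ₋₁ + pₖ₋₂, qₖ = aₖqₖ₋₁ + qₖ₋₂ (with p₋₁=1, p₋₂=0, q₋₁=0, q₋₂=1):
  k=0: a=17, p=17, q=1
  k=1: a=1, p=18, q=1
  k=2: a=3, p=71, q=4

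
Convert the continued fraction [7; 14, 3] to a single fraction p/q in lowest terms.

Fold from the inside: start with 3/1.
  14 + 1/3 = 43/3
  7 + 3/43 = 304/43

304/43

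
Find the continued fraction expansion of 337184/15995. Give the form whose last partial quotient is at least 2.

337184 = 21*15995 + 1289
15995 = 12*1289 + 527
1289 = 2*527 + 235
527 = 2*235 + 57
235 = 4*57 + 7
57 = 8*7 + 1
7 = 7*1 + 0  (stop)
So 337184/15995 = [21; 12, 2, 2, 4, 8, 7].

[21; 12, 2, 2, 4, 8, 7]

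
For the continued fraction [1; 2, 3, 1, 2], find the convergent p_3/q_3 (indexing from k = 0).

13/9

Using pₖ = aₖpₖ₋₁ + pₖ₋₂, qₖ = aₖqₖ₋₁ + qₖ₋₂ (with p₋₁=1, p₋₂=0, q₋₁=0, q₋₂=1):
  k=0: a=1, p=1, q=1
  k=1: a=2, p=3, q=2
  k=2: a=3, p=10, q=7
  k=3: a=1, p=13, q=9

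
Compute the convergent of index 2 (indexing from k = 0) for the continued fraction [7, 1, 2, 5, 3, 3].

23/3

Using pₖ = aₖpₖ₋₁ + pₖ₋₂, qₖ = aₖqₖ₋₁ + qₖ₋₂ (with p₋₁=1, p₋₂=0, q₋₁=0, q₋₂=1):
  k=0: a=7, p=7, q=1
  k=1: a=1, p=8, q=1
  k=2: a=2, p=23, q=3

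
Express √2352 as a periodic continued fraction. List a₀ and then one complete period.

a₀ = ⌊√2352⌋ = 48.
With m₀=0, d₀=1 and mₖ₊₁ = dₖaₖ − mₖ, dₖ₊₁ = (n − mₖ₊₁²)/dₖ, aₖ₊₁ = ⌊(a₀+mₖ₊₁)/dₖ₊₁⌋:
  k=1: m=48, d=48, a=2
  k=2: m=48, d=1, a=96
d=1 and a=2a₀=96 at k=2, so the next step gives (m, d) = (48, 48) again — its k=1 value — and the period has length 2.

[48; 2, 96]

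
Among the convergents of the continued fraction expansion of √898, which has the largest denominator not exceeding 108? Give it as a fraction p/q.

√898 = [29; 1, 28, 1, 58, …] (period length 4).
Convergents:
  p_0/q_0 = 29/1
  p_1/q_1 = 30/1
  p_2/q_2 = 869/29
  p_3/q_3 = 899/30
  p_4/q_4 = 53011/1769
q_3 = 30 ≤ 108 < 1769 = q_4, so the answer is 899/30.

899/30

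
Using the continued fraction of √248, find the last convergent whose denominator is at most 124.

√248 = [15; 1, 2, 1, 30, …] (period length 4).
Convergents:
  p_0/q_0 = 15/1
  p_1/q_1 = 16/1
  p_2/q_2 = 47/3
  p_3/q_3 = 63/4
  p_4/q_4 = 1937/123
  p_5/q_5 = 2000/127
q_4 = 123 ≤ 124 < 127 = q_5, so the answer is 1937/123.

1937/123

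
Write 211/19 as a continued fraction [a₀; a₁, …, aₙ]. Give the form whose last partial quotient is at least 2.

[11; 9, 2]

211 = 11*19 + 2
19 = 9*2 + 1
2 = 2*1 + 0  (stop)
So 211/19 = [11; 9, 2].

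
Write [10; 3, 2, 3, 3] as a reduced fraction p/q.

Fold from the inside: start with 3/1.
  3 + 1/3 = 10/3
  2 + 3/10 = 23/10
  3 + 10/23 = 79/23
  10 + 23/79 = 813/79

813/79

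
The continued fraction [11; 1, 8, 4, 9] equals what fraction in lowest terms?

4067/342

Using pₖ = aₖpₖ₋₁ + pₖ₋₂ and qₖ = aₖqₖ₋₁ + qₖ₋₂:
  k=0: a=11, p=11, q=1
  k=1: a=1, p=12, q=1
  k=2: a=8, p=107, q=9
  k=3: a=4, p=440, q=37
  k=4: a=9, p=4067, q=342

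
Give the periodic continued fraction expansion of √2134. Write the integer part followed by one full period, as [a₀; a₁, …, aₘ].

[46; 5, 8, 5, 92]

a₀ = ⌊√2134⌋ = 46.
With m₀=0, d₀=1 and mₖ₊₁ = dₖaₖ − mₖ, dₖ₊₁ = (n − mₖ₊₁²)/dₖ, aₖ₊₁ = ⌊(a₀+mₖ₊₁)/dₖ₊₁⌋:
  k=1: m=46, d=18, a=5
  k=2: m=44, d=11, a=8
  k=3: m=44, d=18, a=5
  k=4: m=46, d=1, a=92
d=1 and a=2a₀=92 at k=4, so the next step gives (m, d) = (46, 18) again — its k=1 value — and the period has length 4.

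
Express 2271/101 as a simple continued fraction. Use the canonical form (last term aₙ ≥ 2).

[22; 2, 16, 3]

2271 = 22×101 + 49
101 = 2×49 + 3
49 = 16×3 + 1
3 = 3×1 + 0  (stop)
So 2271/101 = [22; 2, 16, 3].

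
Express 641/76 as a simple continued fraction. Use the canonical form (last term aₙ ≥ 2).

[8; 2, 3, 3, 3]

641 = 8·76 + 33
76 = 2·33 + 10
33 = 3·10 + 3
10 = 3·3 + 1
3 = 3·1 + 0  (stop)
So 641/76 = [8; 2, 3, 3, 3].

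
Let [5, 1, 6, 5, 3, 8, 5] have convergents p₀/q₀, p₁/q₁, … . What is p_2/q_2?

41/7

Using pₖ = aₖpₖ₋₁ + pₖ₋₂, qₖ = aₖqₖ₋₁ + qₖ₋₂ (with p₋₁=1, p₋₂=0, q₋₁=0, q₋₂=1):
  k=0: a=5, p=5, q=1
  k=1: a=1, p=6, q=1
  k=2: a=6, p=41, q=7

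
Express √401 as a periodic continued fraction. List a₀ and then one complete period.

a₀ = ⌊√401⌋ = 20.
With m₀=0, d₀=1 and mₖ₊₁ = dₖaₖ − mₖ, dₖ₊₁ = (n − mₖ₊₁²)/dₖ, aₖ₊₁ = ⌊(a₀+mₖ₊₁)/dₖ₊₁⌋:
  k=1: m=20, d=1, a=40
d=1 and a=2a₀=40 at k=1, so the next step gives (m, d) = (20, 1) again — its k=1 value — and the period has length 1.

[20; 40]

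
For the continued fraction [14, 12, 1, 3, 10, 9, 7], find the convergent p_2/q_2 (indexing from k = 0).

Using pₖ = aₖpₖ₋₁ + pₖ₋₂, qₖ = aₖqₖ₋₁ + qₖ₋₂ (with p₋₁=1, p₋₂=0, q₋₁=0, q₋₂=1):
  k=0: a=14, p=14, q=1
  k=1: a=12, p=169, q=12
  k=2: a=1, p=183, q=13

183/13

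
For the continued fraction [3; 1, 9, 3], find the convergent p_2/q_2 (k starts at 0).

39/10

Using pₖ = aₖpₖ₋₁ + pₖ₋₂, qₖ = aₖqₖ₋₁ + qₖ₋₂ (with p₋₁=1, p₋₂=0, q₋₁=0, q₋₂=1):
  k=0: a=3, p=3, q=1
  k=1: a=1, p=4, q=1
  k=2: a=9, p=39, q=10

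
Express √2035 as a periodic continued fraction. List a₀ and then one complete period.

[45; 9, 90]

a₀ = ⌊√2035⌋ = 45.
With m₀=0, d₀=1 and mₖ₊₁ = dₖaₖ − mₖ, dₖ₊₁ = (n − mₖ₊₁²)/dₖ, aₖ₊₁ = ⌊(a₀+mₖ₊₁)/dₖ₊₁⌋:
  k=1: m=45, d=10, a=9
  k=2: m=45, d=1, a=90
d=1 and a=2a₀=90 at k=2, so the next step gives (m, d) = (45, 10) again — its k=1 value — and the period has length 2.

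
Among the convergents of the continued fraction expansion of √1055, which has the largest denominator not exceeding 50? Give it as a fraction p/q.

√1055 = [32; 2, 12, 2, 64, …] (period length 4).
Convergents:
  p_0/q_0 = 32/1
  p_1/q_1 = 65/2
  p_2/q_2 = 812/25
  p_3/q_3 = 1689/52
q_2 = 25 ≤ 50 < 52 = q_3, so the answer is 812/25.

812/25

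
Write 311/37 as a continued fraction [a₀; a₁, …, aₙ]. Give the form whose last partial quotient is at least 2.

311 = 8*37 + 15
37 = 2*15 + 7
15 = 2*7 + 1
7 = 7*1 + 0  (stop)
So 311/37 = [8; 2, 2, 7].

[8; 2, 2, 7]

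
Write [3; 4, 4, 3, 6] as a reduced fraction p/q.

Using pₖ = aₖpₖ₋₁ + pₖ₋₂ and qₖ = aₖqₖ₋₁ + qₖ₋₂:
  k=0: a=3, p=3, q=1
  k=1: a=4, p=13, q=4
  k=2: a=4, p=55, q=17
  k=3: a=3, p=178, q=55
  k=4: a=6, p=1123, q=347

1123/347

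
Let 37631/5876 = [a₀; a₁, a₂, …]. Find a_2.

37631 = 6·5876 + 2375   →  a_0 = 6
5876 = 2·2375 + 1126   →  a_1 = 2
2375 = 2·1126 + 123   →  a_2 = 2

2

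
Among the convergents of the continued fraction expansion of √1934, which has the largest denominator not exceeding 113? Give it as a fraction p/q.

1935/44

√1934 = [43; 1, 42, 1, 86, …] (period length 4).
Convergents:
  p_0/q_0 = 43/1
  p_1/q_1 = 44/1
  p_2/q_2 = 1891/43
  p_3/q_3 = 1935/44
  p_4/q_4 = 168301/3827
q_3 = 44 ≤ 113 < 3827 = q_4, so the answer is 1935/44.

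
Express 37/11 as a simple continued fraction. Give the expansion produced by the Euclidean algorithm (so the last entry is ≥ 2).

[3; 2, 1, 3]

37 = 3×11 + 4
11 = 2×4 + 3
4 = 1×3 + 1
3 = 3×1 + 0  (stop)
So 37/11 = [3; 2, 1, 3].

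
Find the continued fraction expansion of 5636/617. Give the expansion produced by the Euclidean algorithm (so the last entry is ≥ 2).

5636 = 9×617 + 83
617 = 7×83 + 36
83 = 2×36 + 11
36 = 3×11 + 3
11 = 3×3 + 2
3 = 1×2 + 1
2 = 2×1 + 0  (stop)
So 5636/617 = [9; 7, 2, 3, 3, 1, 2].

[9; 7, 2, 3, 3, 1, 2]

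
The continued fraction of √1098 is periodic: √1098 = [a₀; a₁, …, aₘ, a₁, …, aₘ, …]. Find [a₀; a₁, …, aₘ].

a₀ = ⌊√1098⌋ = 33.
With m₀=0, d₀=1 and mₖ₊₁ = dₖaₖ − mₖ, dₖ₊₁ = (n − mₖ₊₁²)/dₖ, aₖ₊₁ = ⌊(a₀+mₖ₊₁)/dₖ₊₁⌋:
  k=1: m=33, d=9, a=7
  k=2: m=30, d=22, a=2
  k=3: m=14, d=41, a=1
  k=4: m=27, d=9, a=6
  k=5: m=27, d=41, a=1
  k=6: m=14, d=22, a=2
  k=7: m=30, d=9, a=7
  k=8: m=33, d=1, a=66
d=1 and a=2a₀=66 at k=8, so the next step gives (m, d) = (33, 9) again — its k=1 value — and the period has length 8.

[33; 7, 2, 1, 6, 1, 2, 7, 66]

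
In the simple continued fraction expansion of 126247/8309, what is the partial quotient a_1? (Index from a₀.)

126247 = 15·8309 + 1612   →  a_0 = 15
8309 = 5·1612 + 249   →  a_1 = 5

5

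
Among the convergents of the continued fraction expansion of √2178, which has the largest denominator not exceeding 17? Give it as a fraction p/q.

140/3

√2178 = [46; 1, 2, 46, 2, 1, 92, …] (period length 6).
Convergents:
  p_0/q_0 = 46/1
  p_1/q_1 = 47/1
  p_2/q_2 = 140/3
  p_3/q_3 = 6487/139
q_2 = 3 ≤ 17 < 139 = q_3, so the answer is 140/3.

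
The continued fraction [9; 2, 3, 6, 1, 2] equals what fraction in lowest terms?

1377/146

Using pₖ = aₖpₖ₋₁ + pₖ₋₂ and qₖ = aₖqₖ₋₁ + qₖ₋₂:
  k=0: a=9, p=9, q=1
  k=1: a=2, p=19, q=2
  k=2: a=3, p=66, q=7
  k=3: a=6, p=415, q=44
  k=4: a=1, p=481, q=51
  k=5: a=2, p=1377, q=146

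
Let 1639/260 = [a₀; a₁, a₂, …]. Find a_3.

1639 = 6·260 + 79   →  a_0 = 6
260 = 3·79 + 23   →  a_1 = 3
79 = 3·23 + 10   →  a_2 = 3
23 = 2·10 + 3   →  a_3 = 2

2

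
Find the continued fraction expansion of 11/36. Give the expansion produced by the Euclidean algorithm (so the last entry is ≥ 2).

[0; 3, 3, 1, 2]

11 = 0×36 + 11
36 = 3×11 + 3
11 = 3×3 + 2
3 = 1×2 + 1
2 = 2×1 + 0  (stop)
So 11/36 = [0; 3, 3, 1, 2].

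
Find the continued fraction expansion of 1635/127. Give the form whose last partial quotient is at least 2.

1635 = 12*127 + 111
127 = 1*111 + 16
111 = 6*16 + 15
16 = 1*15 + 1
15 = 15*1 + 0  (stop)
So 1635/127 = [12; 1, 6, 1, 15].

[12; 1, 6, 1, 15]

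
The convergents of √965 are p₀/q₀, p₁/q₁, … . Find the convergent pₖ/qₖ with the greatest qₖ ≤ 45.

963/31

√965 = [31; 15, 1, 1, 15, 62, …] (period length 5).
Convergents:
  p_0/q_0 = 31/1
  p_1/q_1 = 466/15
  p_2/q_2 = 497/16
  p_3/q_3 = 963/31
  p_4/q_4 = 14942/481
q_3 = 31 ≤ 45 < 481 = q_4, so the answer is 963/31.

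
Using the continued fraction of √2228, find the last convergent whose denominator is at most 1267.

√2228 = [47; 4, 1, 22, 1, 4, 94, …] (period length 6).
Convergents:
  p_0/q_0 = 47/1
  p_1/q_1 = 189/4
  p_2/q_2 = 236/5
  p_3/q_3 = 5381/114
  p_4/q_4 = 5617/119
  p_5/q_5 = 27849/590
  p_6/q_6 = 2623423/55579
q_5 = 590 ≤ 1267 < 55579 = q_6, so the answer is 27849/590.

27849/590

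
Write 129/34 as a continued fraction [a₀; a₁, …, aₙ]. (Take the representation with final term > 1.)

129 = 3·34 + 27
34 = 1·27 + 7
27 = 3·7 + 6
7 = 1·6 + 1
6 = 6·1 + 0  (stop)
So 129/34 = [3; 1, 3, 1, 6].

[3; 1, 3, 1, 6]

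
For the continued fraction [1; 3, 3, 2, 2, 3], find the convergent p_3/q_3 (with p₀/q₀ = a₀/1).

Using pₖ = aₖpₖ₋₁ + pₖ₋₂, qₖ = aₖqₖ₋₁ + qₖ₋₂ (with p₋₁=1, p₋₂=0, q₋₁=0, q₋₂=1):
  k=0: a=1, p=1, q=1
  k=1: a=3, p=4, q=3
  k=2: a=3, p=13, q=10
  k=3: a=2, p=30, q=23

30/23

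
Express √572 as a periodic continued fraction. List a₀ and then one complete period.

[23; 1, 10, 1, 46]

a₀ = ⌊√572⌋ = 23.
With m₀=0, d₀=1 and mₖ₊₁ = dₖaₖ − mₖ, dₖ₊₁ = (n − mₖ₊₁²)/dₖ, aₖ₊₁ = ⌊(a₀+mₖ₊₁)/dₖ₊₁⌋:
  k=1: m=23, d=43, a=1
  k=2: m=20, d=4, a=10
  k=3: m=20, d=43, a=1
  k=4: m=23, d=1, a=46
d=1 and a=2a₀=46 at k=4, so the next step gives (m, d) = (23, 43) again — its k=1 value — and the period has length 4.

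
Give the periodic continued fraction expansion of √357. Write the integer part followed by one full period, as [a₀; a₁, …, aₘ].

[18; 1, 8, 2, 8, 1, 36]

a₀ = ⌊√357⌋ = 18.
With m₀=0, d₀=1 and mₖ₊₁ = dₖaₖ − mₖ, dₖ₊₁ = (n − mₖ₊₁²)/dₖ, aₖ₊₁ = ⌊(a₀+mₖ₊₁)/dₖ₊₁⌋:
  k=1: m=18, d=33, a=1
  k=2: m=15, d=4, a=8
  k=3: m=17, d=17, a=2
  k=4: m=17, d=4, a=8
  k=5: m=15, d=33, a=1
  k=6: m=18, d=1, a=36
d=1 and a=2a₀=36 at k=6, so the next step gives (m, d) = (18, 33) again — its k=1 value — and the period has length 6.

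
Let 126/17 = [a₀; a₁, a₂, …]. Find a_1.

2

126 = 7·17 + 7   →  a_0 = 7
17 = 2·7 + 3   →  a_1 = 2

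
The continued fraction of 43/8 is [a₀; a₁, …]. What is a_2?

1

43 = 5·8 + 3   →  a_0 = 5
8 = 2·3 + 2   →  a_1 = 2
3 = 1·2 + 1   →  a_2 = 1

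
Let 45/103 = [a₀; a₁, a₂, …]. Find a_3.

45 = 0·103 + 45   →  a_0 = 0
103 = 2·45 + 13   →  a_1 = 2
45 = 3·13 + 6   →  a_2 = 3
13 = 2·6 + 1   →  a_3 = 2

2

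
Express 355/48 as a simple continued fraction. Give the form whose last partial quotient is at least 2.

[7; 2, 1, 1, 9]

355 = 7·48 + 19
48 = 2·19 + 10
19 = 1·10 + 9
10 = 1·9 + 1
9 = 9·1 + 0  (stop)
So 355/48 = [7; 2, 1, 1, 9].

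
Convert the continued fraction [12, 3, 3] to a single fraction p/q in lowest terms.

Using pₖ = aₖpₖ₋₁ + pₖ₋₂ and qₖ = aₖqₖ₋₁ + qₖ₋₂:
  k=0: a=12, p=12, q=1
  k=1: a=3, p=37, q=3
  k=2: a=3, p=123, q=10

123/10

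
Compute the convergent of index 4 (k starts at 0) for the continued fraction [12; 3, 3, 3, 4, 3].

1747/142

Using pₖ = aₖpₖ₋₁ + pₖ₋₂, qₖ = aₖqₖ₋₁ + qₖ₋₂ (with p₋₁=1, p₋₂=0, q₋₁=0, q₋₂=1):
  k=0: a=12, p=12, q=1
  k=1: a=3, p=37, q=3
  k=2: a=3, p=123, q=10
  k=3: a=3, p=406, q=33
  k=4: a=4, p=1747, q=142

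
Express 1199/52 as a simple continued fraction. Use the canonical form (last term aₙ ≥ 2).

1199 = 23*52 + 3
52 = 17*3 + 1
3 = 3*1 + 0  (stop)
So 1199/52 = [23; 17, 3].

[23; 17, 3]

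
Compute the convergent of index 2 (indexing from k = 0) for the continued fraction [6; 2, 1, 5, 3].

19/3

Using pₖ = aₖpₖ₋₁ + pₖ₋₂, qₖ = aₖqₖ₋₁ + qₖ₋₂ (with p₋₁=1, p₋₂=0, q₋₁=0, q₋₂=1):
  k=0: a=6, p=6, q=1
  k=1: a=2, p=13, q=2
  k=2: a=1, p=19, q=3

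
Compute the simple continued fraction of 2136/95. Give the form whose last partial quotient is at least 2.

2136 = 22·95 + 46
95 = 2·46 + 3
46 = 15·3 + 1
3 = 3·1 + 0  (stop)
So 2136/95 = [22; 2, 15, 3].

[22; 2, 15, 3]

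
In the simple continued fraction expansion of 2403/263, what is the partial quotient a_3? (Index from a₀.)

3

2403 = 9·263 + 36   →  a_0 = 9
263 = 7·36 + 11   →  a_1 = 7
36 = 3·11 + 3   →  a_2 = 3
11 = 3·3 + 2   →  a_3 = 3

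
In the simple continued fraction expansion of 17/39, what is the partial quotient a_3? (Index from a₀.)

2

17 = 0·39 + 17   →  a_0 = 0
39 = 2·17 + 5   →  a_1 = 2
17 = 3·5 + 2   →  a_2 = 3
5 = 2·2 + 1   →  a_3 = 2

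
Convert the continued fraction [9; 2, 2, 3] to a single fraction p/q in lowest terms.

160/17

Fold from the inside: start with 3/1.
  2 + 1/3 = 7/3
  2 + 3/7 = 17/7
  9 + 7/17 = 160/17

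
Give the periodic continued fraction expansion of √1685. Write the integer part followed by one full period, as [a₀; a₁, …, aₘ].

[41; 20, 1, 1, 20, 82]

a₀ = ⌊√1685⌋ = 41.
With m₀=0, d₀=1 and mₖ₊₁ = dₖaₖ − mₖ, dₖ₊₁ = (n − mₖ₊₁²)/dₖ, aₖ₊₁ = ⌊(a₀+mₖ₊₁)/dₖ₊₁⌋:
  k=1: m=41, d=4, a=20
  k=2: m=39, d=41, a=1
  k=3: m=2, d=41, a=1
  k=4: m=39, d=4, a=20
  k=5: m=41, d=1, a=82
d=1 and a=2a₀=82 at k=5, so the next step gives (m, d) = (41, 4) again — its k=1 value — and the period has length 5.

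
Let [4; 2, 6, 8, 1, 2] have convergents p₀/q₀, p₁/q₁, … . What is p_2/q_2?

58/13

Using pₖ = aₖpₖ₋₁ + pₖ₋₂, qₖ = aₖqₖ₋₁ + qₖ₋₂ (with p₋₁=1, p₋₂=0, q₋₁=0, q₋₂=1):
  k=0: a=4, p=4, q=1
  k=1: a=2, p=9, q=2
  k=2: a=6, p=58, q=13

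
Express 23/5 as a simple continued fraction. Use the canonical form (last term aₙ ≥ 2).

23 = 4*5 + 3
5 = 1*3 + 2
3 = 1*2 + 1
2 = 2*1 + 0  (stop)
So 23/5 = [4; 1, 1, 2].

[4; 1, 1, 2]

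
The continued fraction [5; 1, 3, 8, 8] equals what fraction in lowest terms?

Using pₖ = aₖpₖ₋₁ + pₖ₋₂ and qₖ = aₖqₖ₋₁ + qₖ₋₂:
  k=0: a=5, p=5, q=1
  k=1: a=1, p=6, q=1
  k=2: a=3, p=23, q=4
  k=3: a=8, p=190, q=33
  k=4: a=8, p=1543, q=268

1543/268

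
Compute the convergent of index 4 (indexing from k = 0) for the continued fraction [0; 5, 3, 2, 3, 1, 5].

Using pₖ = aₖpₖ₋₁ + pₖ₋₂, qₖ = aₖqₖ₋₁ + qₖ₋₂ (with p₋₁=1, p₋₂=0, q₋₁=0, q₋₂=1):
  k=0: a=0, p=0, q=1
  k=1: a=5, p=1, q=5
  k=2: a=3, p=3, q=16
  k=3: a=2, p=7, q=37
  k=4: a=3, p=24, q=127

24/127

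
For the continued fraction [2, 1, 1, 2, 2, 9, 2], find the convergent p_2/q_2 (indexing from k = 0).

Using pₖ = aₖpₖ₋₁ + pₖ₋₂, qₖ = aₖqₖ₋₁ + qₖ₋₂ (with p₋₁=1, p₋₂=0, q₋₁=0, q₋₂=1):
  k=0: a=2, p=2, q=1
  k=1: a=1, p=3, q=1
  k=2: a=1, p=5, q=2

5/2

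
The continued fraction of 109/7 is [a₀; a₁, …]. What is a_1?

109 = 15·7 + 4   →  a_0 = 15
7 = 1·4 + 3   →  a_1 = 1

1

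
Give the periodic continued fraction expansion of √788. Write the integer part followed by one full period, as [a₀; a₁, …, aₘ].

a₀ = ⌊√788⌋ = 28.
With m₀=0, d₀=1 and mₖ₊₁ = dₖaₖ − mₖ, dₖ₊₁ = (n − mₖ₊₁²)/dₖ, aₖ₊₁ = ⌊(a₀+mₖ₊₁)/dₖ₊₁⌋:
  k=1: m=28, d=4, a=14
  k=2: m=28, d=1, a=56
d=1 and a=2a₀=56 at k=2, so the next step gives (m, d) = (28, 4) again — its k=1 value — and the period has length 2.

[28; 14, 56]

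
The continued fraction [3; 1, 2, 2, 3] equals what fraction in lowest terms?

89/24

Fold from the inside: start with 3/1.
  2 + 1/3 = 7/3
  2 + 3/7 = 17/7
  1 + 7/17 = 24/17
  3 + 17/24 = 89/24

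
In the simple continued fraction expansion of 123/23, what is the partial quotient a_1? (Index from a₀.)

123 = 5·23 + 8   →  a_0 = 5
23 = 2·8 + 7   →  a_1 = 2

2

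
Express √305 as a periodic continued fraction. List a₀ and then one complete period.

[17; 2, 6, 2, 34]

a₀ = ⌊√305⌋ = 17.
With m₀=0, d₀=1 and mₖ₊₁ = dₖaₖ − mₖ, dₖ₊₁ = (n − mₖ₊₁²)/dₖ, aₖ₊₁ = ⌊(a₀+mₖ₊₁)/dₖ₊₁⌋:
  k=1: m=17, d=16, a=2
  k=2: m=15, d=5, a=6
  k=3: m=15, d=16, a=2
  k=4: m=17, d=1, a=34
d=1 and a=2a₀=34 at k=4, so the next step gives (m, d) = (17, 16) again — its k=1 value — and the period has length 4.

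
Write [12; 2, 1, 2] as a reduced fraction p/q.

Using pₖ = aₖpₖ₋₁ + pₖ₋₂ and qₖ = aₖqₖ₋₁ + qₖ₋₂:
  k=0: a=12, p=12, q=1
  k=1: a=2, p=25, q=2
  k=2: a=1, p=37, q=3
  k=3: a=2, p=99, q=8

99/8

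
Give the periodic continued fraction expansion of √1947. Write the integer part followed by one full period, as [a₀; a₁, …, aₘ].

a₀ = ⌊√1947⌋ = 44.

[44; 8, 88]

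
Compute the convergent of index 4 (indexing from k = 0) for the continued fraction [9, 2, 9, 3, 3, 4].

1857/196

Using pₖ = aₖpₖ₋₁ + pₖ₋₂, qₖ = aₖqₖ₋₁ + qₖ₋₂ (with p₋₁=1, p₋₂=0, q₋₁=0, q₋₂=1):
  k=0: a=9, p=9, q=1
  k=1: a=2, p=19, q=2
  k=2: a=9, p=180, q=19
  k=3: a=3, p=559, q=59
  k=4: a=3, p=1857, q=196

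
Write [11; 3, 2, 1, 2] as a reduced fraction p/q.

Using pₖ = aₖpₖ₋₁ + pₖ₋₂ and qₖ = aₖqₖ₋₁ + qₖ₋₂:
  k=0: a=11, p=11, q=1
  k=1: a=3, p=34, q=3
  k=2: a=2, p=79, q=7
  k=3: a=1, p=113, q=10
  k=4: a=2, p=305, q=27

305/27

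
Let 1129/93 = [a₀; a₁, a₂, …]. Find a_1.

7

1129 = 12·93 + 13   →  a_0 = 12
93 = 7·13 + 2   →  a_1 = 7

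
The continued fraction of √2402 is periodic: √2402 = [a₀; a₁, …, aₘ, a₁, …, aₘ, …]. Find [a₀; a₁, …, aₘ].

[49; 98]

a₀ = ⌊√2402⌋ = 49.
With m₀=0, d₀=1 and mₖ₊₁ = dₖaₖ − mₖ, dₖ₊₁ = (n − mₖ₊₁²)/dₖ, aₖ₊₁ = ⌊(a₀+mₖ₊₁)/dₖ₊₁⌋:
  k=1: m=49, d=1, a=98
d=1 and a=2a₀=98 at k=1, so the next step gives (m, d) = (49, 1) again — its k=1 value — and the period has length 1.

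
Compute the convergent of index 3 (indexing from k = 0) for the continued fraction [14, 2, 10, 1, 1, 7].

333/23

Using pₖ = aₖpₖ₋₁ + pₖ₋₂, qₖ = aₖqₖ₋₁ + qₖ₋₂ (with p₋₁=1, p₋₂=0, q₋₁=0, q₋₂=1):
  k=0: a=14, p=14, q=1
  k=1: a=2, p=29, q=2
  k=2: a=10, p=304, q=21
  k=3: a=1, p=333, q=23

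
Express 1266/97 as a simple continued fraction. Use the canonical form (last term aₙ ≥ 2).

[13; 19, 2, 2]

1266 = 13·97 + 5
97 = 19·5 + 2
5 = 2·2 + 1
2 = 2·1 + 0  (stop)
So 1266/97 = [13; 19, 2, 2].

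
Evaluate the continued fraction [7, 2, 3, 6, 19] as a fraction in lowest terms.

Using pₖ = aₖpₖ₋₁ + pₖ₋₂ and qₖ = aₖqₖ₋₁ + qₖ₋₂:
  k=0: a=7, p=7, q=1
  k=1: a=2, p=15, q=2
  k=2: a=3, p=52, q=7
  k=3: a=6, p=327, q=44
  k=4: a=19, p=6265, q=843

6265/843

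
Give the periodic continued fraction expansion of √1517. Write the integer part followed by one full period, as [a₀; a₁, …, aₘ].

[38; 1, 18, 2, 18, 1, 76]

a₀ = ⌊√1517⌋ = 38.
With m₀=0, d₀=1 and mₖ₊₁ = dₖaₖ − mₖ, dₖ₊₁ = (n − mₖ₊₁²)/dₖ, aₖ₊₁ = ⌊(a₀+mₖ₊₁)/dₖ₊₁⌋:
  k=1: m=38, d=73, a=1
  k=2: m=35, d=4, a=18
  k=3: m=37, d=37, a=2
  k=4: m=37, d=4, a=18
  k=5: m=35, d=73, a=1
  k=6: m=38, d=1, a=76
d=1 and a=2a₀=76 at k=6, so the next step gives (m, d) = (38, 73) again — its k=1 value — and the period has length 6.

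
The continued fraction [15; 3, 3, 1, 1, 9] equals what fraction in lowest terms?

3367/220

Using pₖ = aₖpₖ₋₁ + pₖ₋₂ and qₖ = aₖqₖ₋₁ + qₖ₋₂:
  k=0: a=15, p=15, q=1
  k=1: a=3, p=46, q=3
  k=2: a=3, p=153, q=10
  k=3: a=1, p=199, q=13
  k=4: a=1, p=352, q=23
  k=5: a=9, p=3367, q=220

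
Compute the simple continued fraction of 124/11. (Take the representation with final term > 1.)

124 = 11·11 + 3
11 = 3·3 + 2
3 = 1·2 + 1
2 = 2·1 + 0  (stop)
So 124/11 = [11; 3, 1, 2].

[11; 3, 1, 2]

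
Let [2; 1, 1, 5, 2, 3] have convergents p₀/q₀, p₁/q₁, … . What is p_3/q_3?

Using pₖ = aₖpₖ₋₁ + pₖ₋₂, qₖ = aₖqₖ₋₁ + qₖ₋₂ (with p₋₁=1, p₋₂=0, q₋₁=0, q₋₂=1):
  k=0: a=2, p=2, q=1
  k=1: a=1, p=3, q=1
  k=2: a=1, p=5, q=2
  k=3: a=5, p=28, q=11

28/11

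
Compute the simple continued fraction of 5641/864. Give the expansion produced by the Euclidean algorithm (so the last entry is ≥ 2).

5641 = 6·864 + 457
864 = 1·457 + 407
457 = 1·407 + 50
407 = 8·50 + 7
50 = 7·7 + 1
7 = 7·1 + 0  (stop)
So 5641/864 = [6; 1, 1, 8, 7, 7].

[6; 1, 1, 8, 7, 7]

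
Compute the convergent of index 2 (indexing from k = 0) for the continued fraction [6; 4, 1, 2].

31/5

Using pₖ = aₖpₖ₋₁ + pₖ₋₂, qₖ = aₖqₖ₋₁ + qₖ₋₂ (with p₋₁=1, p₋₂=0, q₋₁=0, q₋₂=1):
  k=0: a=6, p=6, q=1
  k=1: a=4, p=25, q=4
  k=2: a=1, p=31, q=5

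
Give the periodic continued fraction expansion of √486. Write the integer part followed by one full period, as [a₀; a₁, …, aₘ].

[22; 22, 44]

a₀ = ⌊√486⌋ = 22.
With m₀=0, d₀=1 and mₖ₊₁ = dₖaₖ − mₖ, dₖ₊₁ = (n − mₖ₊₁²)/dₖ, aₖ₊₁ = ⌊(a₀+mₖ₊₁)/dₖ₊₁⌋:
  k=1: m=22, d=2, a=22
  k=2: m=22, d=1, a=44
d=1 and a=2a₀=44 at k=2, so the next step gives (m, d) = (22, 2) again — its k=1 value — and the period has length 2.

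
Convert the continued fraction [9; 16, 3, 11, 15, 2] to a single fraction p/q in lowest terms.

156787/17303

Using pₖ = aₖpₖ₋₁ + pₖ₋₂ and qₖ = aₖqₖ₋₁ + qₖ₋₂:
  k=0: a=9, p=9, q=1
  k=1: a=16, p=145, q=16
  k=2: a=3, p=444, q=49
  k=3: a=11, p=5029, q=555
  k=4: a=15, p=75879, q=8374
  k=5: a=2, p=156787, q=17303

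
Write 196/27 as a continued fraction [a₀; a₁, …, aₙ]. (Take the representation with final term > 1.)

[7; 3, 1, 6]

196 = 7·27 + 7
27 = 3·7 + 6
7 = 1·6 + 1
6 = 6·1 + 0  (stop)
So 196/27 = [7; 3, 1, 6].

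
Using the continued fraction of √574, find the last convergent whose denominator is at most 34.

575/24

√574 = [23; 1, 22, 1, 46, …] (period length 4).
Convergents:
  p_0/q_0 = 23/1
  p_1/q_1 = 24/1
  p_2/q_2 = 551/23
  p_3/q_3 = 575/24
  p_4/q_4 = 27001/1127
q_3 = 24 ≤ 34 < 1127 = q_4, so the answer is 575/24.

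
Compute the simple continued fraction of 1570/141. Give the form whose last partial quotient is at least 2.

[11; 7, 2, 2, 1, 2]

1570 = 11*141 + 19
141 = 7*19 + 8
19 = 2*8 + 3
8 = 2*3 + 2
3 = 1*2 + 1
2 = 2*1 + 0  (stop)
So 1570/141 = [11; 7, 2, 2, 1, 2].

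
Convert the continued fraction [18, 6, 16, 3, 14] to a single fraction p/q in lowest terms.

Using pₖ = aₖpₖ₋₁ + pₖ₋₂ and qₖ = aₖqₖ₋₁ + qₖ₋₂:
  k=0: a=18, p=18, q=1
  k=1: a=6, p=109, q=6
  k=2: a=16, p=1762, q=97
  k=3: a=3, p=5395, q=297
  k=4: a=14, p=77292, q=4255

77292/4255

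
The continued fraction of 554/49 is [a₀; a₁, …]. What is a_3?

554 = 11·49 + 15   →  a_0 = 11
49 = 3·15 + 4   →  a_1 = 3
15 = 3·4 + 3   →  a_2 = 3
4 = 1·3 + 1   →  a_3 = 1

1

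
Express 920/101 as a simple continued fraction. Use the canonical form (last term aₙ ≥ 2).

[9; 9, 5, 2]

920 = 9*101 + 11
101 = 9*11 + 2
11 = 5*2 + 1
2 = 2*1 + 0  (stop)
So 920/101 = [9; 9, 5, 2].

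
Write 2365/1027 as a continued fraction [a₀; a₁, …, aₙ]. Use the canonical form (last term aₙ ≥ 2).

[2; 3, 3, 3, 4, 7]

2365 = 2·1027 + 311
1027 = 3·311 + 94
311 = 3·94 + 29
94 = 3·29 + 7
29 = 4·7 + 1
7 = 7·1 + 0  (stop)
So 2365/1027 = [2; 3, 3, 3, 4, 7].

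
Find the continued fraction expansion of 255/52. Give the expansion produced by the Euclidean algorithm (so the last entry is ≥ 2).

255 = 4·52 + 47
52 = 1·47 + 5
47 = 9·5 + 2
5 = 2·2 + 1
2 = 2·1 + 0  (stop)
So 255/52 = [4; 1, 9, 2, 2].

[4; 1, 9, 2, 2]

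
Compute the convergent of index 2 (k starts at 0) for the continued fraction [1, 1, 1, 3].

Using pₖ = aₖpₖ₋₁ + pₖ₋₂, qₖ = aₖqₖ₋₁ + qₖ₋₂ (with p₋₁=1, p₋₂=0, q₋₁=0, q₋₂=1):
  k=0: a=1, p=1, q=1
  k=1: a=1, p=2, q=1
  k=2: a=1, p=3, q=2

3/2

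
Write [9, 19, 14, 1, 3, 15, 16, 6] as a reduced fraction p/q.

Fold from the inside: start with 6/1.
  16 + 1/6 = 97/6
  15 + 6/97 = 1461/97
  3 + 97/1461 = 4480/1461
  1 + 1461/4480 = 5941/4480
  14 + 4480/5941 = 87654/5941
  19 + 5941/87654 = 1671367/87654
  9 + 87654/1671367 = 15129957/1671367

15129957/1671367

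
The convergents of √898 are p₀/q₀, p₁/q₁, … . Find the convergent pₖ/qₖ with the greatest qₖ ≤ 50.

899/30

√898 = [29; 1, 28, 1, 58, …] (period length 4).
Convergents:
  p_0/q_0 = 29/1
  p_1/q_1 = 30/1
  p_2/q_2 = 869/29
  p_3/q_3 = 899/30
  p_4/q_4 = 53011/1769
q_3 = 30 ≤ 50 < 1769 = q_4, so the answer is 899/30.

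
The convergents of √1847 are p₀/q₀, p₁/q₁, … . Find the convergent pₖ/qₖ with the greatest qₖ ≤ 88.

√1847 = [42; 1, 41, 1, 84, …] (period length 4).
Convergents:
  p_0/q_0 = 42/1
  p_1/q_1 = 43/1
  p_2/q_2 = 1805/42
  p_3/q_3 = 1848/43
  p_4/q_4 = 157037/3654
q_3 = 43 ≤ 88 < 3654 = q_4, so the answer is 1848/43.

1848/43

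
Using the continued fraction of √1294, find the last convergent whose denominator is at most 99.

√1294 = [35; 1, 34, 1, 70, …] (period length 4).
Convergents:
  p_0/q_0 = 35/1
  p_1/q_1 = 36/1
  p_2/q_2 = 1259/35
  p_3/q_3 = 1295/36
  p_4/q_4 = 91909/2555
q_3 = 36 ≤ 99 < 2555 = q_4, so the answer is 1295/36.

1295/36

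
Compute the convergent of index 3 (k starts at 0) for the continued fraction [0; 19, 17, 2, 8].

Using pₖ = aₖpₖ₋₁ + pₖ₋₂, qₖ = aₖqₖ₋₁ + qₖ₋₂ (with p₋₁=1, p₋₂=0, q₋₁=0, q₋₂=1):
  k=0: a=0, p=0, q=1
  k=1: a=19, p=1, q=19
  k=2: a=17, p=17, q=324
  k=3: a=2, p=35, q=667

35/667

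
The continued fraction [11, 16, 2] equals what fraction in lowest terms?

Using pₖ = aₖpₖ₋₁ + pₖ₋₂ and qₖ = aₖqₖ₋₁ + qₖ₋₂:
  k=0: a=11, p=11, q=1
  k=1: a=16, p=177, q=16
  k=2: a=2, p=365, q=33

365/33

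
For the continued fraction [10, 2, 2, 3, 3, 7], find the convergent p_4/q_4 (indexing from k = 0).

Using pₖ = aₖpₖ₋₁ + pₖ₋₂, qₖ = aₖqₖ₋₁ + qₖ₋₂ (with p₋₁=1, p₋₂=0, q₋₁=0, q₋₂=1):
  k=0: a=10, p=10, q=1
  k=1: a=2, p=21, q=2
  k=2: a=2, p=52, q=5
  k=3: a=3, p=177, q=17
  k=4: a=3, p=583, q=56

583/56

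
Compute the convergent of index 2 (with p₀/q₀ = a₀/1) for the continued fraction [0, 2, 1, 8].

Using pₖ = aₖpₖ₋₁ + pₖ₋₂, qₖ = aₖqₖ₋₁ + qₖ₋₂ (with p₋₁=1, p₋₂=0, q₋₁=0, q₋₂=1):
  k=0: a=0, p=0, q=1
  k=1: a=2, p=1, q=2
  k=2: a=1, p=1, q=3

1/3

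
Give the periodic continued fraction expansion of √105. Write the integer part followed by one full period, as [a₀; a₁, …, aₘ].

a₀ = ⌊√105⌋ = 10.
With m₀=0, d₀=1 and mₖ₊₁ = dₖaₖ − mₖ, dₖ₊₁ = (n − mₖ₊₁²)/dₖ, aₖ₊₁ = ⌊(a₀+mₖ₊₁)/dₖ₊₁⌋:
  k=1: m=10, d=5, a=4
  k=2: m=10, d=1, a=20
d=1 and a=2a₀=20 at k=2, so the next step gives (m, d) = (10, 5) again — its k=1 value — and the period has length 2.

[10; 4, 20]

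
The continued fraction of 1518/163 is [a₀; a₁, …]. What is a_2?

5

1518 = 9·163 + 51   →  a_0 = 9
163 = 3·51 + 10   →  a_1 = 3
51 = 5·10 + 1   →  a_2 = 5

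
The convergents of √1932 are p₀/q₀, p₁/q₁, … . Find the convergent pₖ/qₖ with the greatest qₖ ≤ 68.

√1932 = [43; 1, 20, 1, 86, …] (period length 4).
Convergents:
  p_0/q_0 = 43/1
  p_1/q_1 = 44/1
  p_2/q_2 = 923/21
  p_3/q_3 = 967/22
  p_4/q_4 = 84085/1913
q_3 = 22 ≤ 68 < 1913 = q_4, so the answer is 967/22.

967/22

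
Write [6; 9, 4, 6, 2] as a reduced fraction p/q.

3048/499

Fold from the inside: start with 2/1.
  6 + 1/2 = 13/2
  4 + 2/13 = 54/13
  9 + 13/54 = 499/54
  6 + 54/499 = 3048/499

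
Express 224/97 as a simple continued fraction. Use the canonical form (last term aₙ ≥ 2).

224 = 2·97 + 30
97 = 3·30 + 7
30 = 4·7 + 2
7 = 3·2 + 1
2 = 2·1 + 0  (stop)
So 224/97 = [2; 3, 4, 3, 2].

[2; 3, 4, 3, 2]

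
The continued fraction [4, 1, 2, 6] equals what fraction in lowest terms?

89/19

Fold from the inside: start with 6/1.
  2 + 1/6 = 13/6
  1 + 6/13 = 19/13
  4 + 13/19 = 89/19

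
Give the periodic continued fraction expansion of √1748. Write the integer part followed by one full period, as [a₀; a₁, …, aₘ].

[41; 1, 4, 4, 4, 1, 82]

a₀ = ⌊√1748⌋ = 41.
With m₀=0, d₀=1 and mₖ₊₁ = dₖaₖ − mₖ, dₖ₊₁ = (n − mₖ₊₁²)/dₖ, aₖ₊₁ = ⌊(a₀+mₖ₊₁)/dₖ₊₁⌋:
  k=1: m=41, d=67, a=1
  k=2: m=26, d=16, a=4
  k=3: m=38, d=19, a=4
  k=4: m=38, d=16, a=4
  k=5: m=26, d=67, a=1
  k=6: m=41, d=1, a=82
d=1 and a=2a₀=82 at k=6, so the next step gives (m, d) = (41, 67) again — its k=1 value — and the period has length 6.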